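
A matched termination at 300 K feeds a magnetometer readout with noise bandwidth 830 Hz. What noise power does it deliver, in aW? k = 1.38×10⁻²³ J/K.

3.44 aW

P_n = kTB = 1.38×10⁻²³ × 300 × 8.30×10² = 3.44×10⁻¹⁸ W = 3.44 aW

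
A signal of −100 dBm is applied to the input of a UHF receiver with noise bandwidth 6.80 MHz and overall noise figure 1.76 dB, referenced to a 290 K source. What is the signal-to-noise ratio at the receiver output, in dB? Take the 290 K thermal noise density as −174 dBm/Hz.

3.9 dB

Noise floor: N = −174 + 10 log₁₀(B) + NF
10 log₁₀(6.80×10⁶) = 68.33 dB
N = −174 + 68.33 + 1.76 = −103.91 dBm
SNR = P_sig − N = −100 − (−103.91) = 3.91 dB → 3.9 dB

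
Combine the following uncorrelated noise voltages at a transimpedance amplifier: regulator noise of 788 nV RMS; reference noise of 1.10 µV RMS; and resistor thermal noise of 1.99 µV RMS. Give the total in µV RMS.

2.41 µV

Uncorrelated sources add in power (mean-square): V_tot = √(ΣV_i²)
V_tot = √[(7.88×10⁻⁷)² + (1.10×10⁻⁶)² + (1.99×10⁻⁶)²] = 2.41×10⁻⁶ V = 2.41 µV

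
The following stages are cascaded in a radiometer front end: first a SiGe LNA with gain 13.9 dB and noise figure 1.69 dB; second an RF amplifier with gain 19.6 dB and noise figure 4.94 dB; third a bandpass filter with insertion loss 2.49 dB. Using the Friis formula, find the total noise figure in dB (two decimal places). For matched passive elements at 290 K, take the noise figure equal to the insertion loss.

Convert to linear (a loss of L dB is a gain of −L dB): F_i = 10^(NF_i/10), G_i = 10^(G_i,dB/10)
  Stage 1: F_1 = 10^(1.69/10) = 1.476, G_1 = 10^(13.9/10) = 24.55
  Stage 2: F_2 = 10^(4.94/10) = 3.119, G_2 = 10^(19.6/10) = 91.20
  Stage 3: F_3 = 10^(2.49/10) = 1.774, G_3 = 10^(−2.49/10) = 0.5636
Friis cascade:
  F = 1.476 + (3.119 − 1)/24.55 + (1.774 − 1)/2239 = 1.562
NF = 10 log₁₀(1.562) = 1.94 dB

1.94 dB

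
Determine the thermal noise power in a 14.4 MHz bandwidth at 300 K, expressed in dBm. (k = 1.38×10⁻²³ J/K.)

−102.2 dBm

P_n = kTB = 1.38×10⁻²³ × 300 × 1.44×10⁷ = 5.96×10⁻¹⁴ W
In dBm: 10 log₁₀(5.96×10⁻¹⁴ / 10⁻³) = −102.2 dBm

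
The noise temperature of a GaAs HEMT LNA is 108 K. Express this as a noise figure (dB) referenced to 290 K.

F = 1 + T_e/T₀ = 1 + 108/290 = 1.37241
NF = 10 log₁₀(1.37241) = 1.37 dB

1.37 dB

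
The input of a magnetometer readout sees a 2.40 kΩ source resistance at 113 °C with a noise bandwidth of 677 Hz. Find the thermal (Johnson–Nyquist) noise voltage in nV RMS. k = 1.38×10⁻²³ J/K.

186 nV

T = 113 °C + 273.15 = 386.15 K
V_n = √(4kTRB)
4kTRB = 4 × 1.38×10⁻²³ × 386.15 × 2.40×10³ × 6.77×10² = 3.46×10⁻¹⁴ V²
V_n = √(3.46×10⁻¹⁴) = 1.86×10⁻⁷ V = 186 nV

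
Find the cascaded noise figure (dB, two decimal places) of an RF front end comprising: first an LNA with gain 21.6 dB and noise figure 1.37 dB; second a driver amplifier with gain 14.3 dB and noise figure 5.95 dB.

Convert to linear (a loss of L dB is a gain of −L dB): F_i = 10^(NF_i/10), G_i = 10^(G_i,dB/10)
  Stage 1: F_1 = 10^(1.37/10) = 1.371, G_1 = 10^(21.6/10) = 144.5
  Stage 2: F_2 = 10^(5.95/10) = 3.936, G_2 = 10^(14.3/10) = 26.92
Friis cascade:
  F = 1.371 + (3.936 − 1)/144.5 = 1.391
NF = 10 log₁₀(1.391) = 1.43 dB

1.43 dB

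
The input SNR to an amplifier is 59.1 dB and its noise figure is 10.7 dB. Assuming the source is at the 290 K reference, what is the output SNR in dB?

48.4 dB

By definition F = SNR_in/SNR_out, so in dB: SNR_out = SNR_in − NF
SNR_out = 59.1 − 10.7 = 48.4 dB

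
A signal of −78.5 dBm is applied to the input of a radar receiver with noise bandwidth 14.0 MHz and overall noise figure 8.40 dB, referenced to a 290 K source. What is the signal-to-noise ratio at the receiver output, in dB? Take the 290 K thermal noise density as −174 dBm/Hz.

15.6 dB

Noise floor: N = −174 + 10 log₁₀(B) + NF
10 log₁₀(1.40×10⁷) = 71.46 dB
N = −174 + 71.46 + 8.40 = −94.14 dBm
SNR = P_sig − N = −78.5 − (−94.14) = 15.64 dB → 15.6 dB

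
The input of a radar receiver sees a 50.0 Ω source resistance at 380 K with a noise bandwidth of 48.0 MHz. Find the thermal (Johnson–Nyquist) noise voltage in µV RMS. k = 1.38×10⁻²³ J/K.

V_n = √(4kTRB)
4kTRB = 4 × 1.38×10⁻²³ × 380 × 5.00×10¹ × 4.80×10⁷ = 5.03×10⁻¹¹ V²
V_n = √(5.03×10⁻¹¹) = 7.10×10⁻⁶ V = 7.10 µV

7.10 µV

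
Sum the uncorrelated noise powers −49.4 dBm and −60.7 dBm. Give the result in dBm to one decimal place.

Convert to linear, add, convert back:
P₁ = 1.15×10⁻⁸ W, P₂ = 8.51×10⁻¹⁰ W
P_tot = 1.23×10⁻⁸ W → 10 log₁₀(P_tot / 10⁻³) = −49.1 dBm

−49.1 dBm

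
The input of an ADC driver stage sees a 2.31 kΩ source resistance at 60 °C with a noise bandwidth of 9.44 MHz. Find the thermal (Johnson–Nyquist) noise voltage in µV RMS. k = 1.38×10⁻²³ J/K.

20.0 µV

T = 60 °C + 273.15 = 333.15 K
V_n = √(4kTRB)
4kTRB = 4 × 1.38×10⁻²³ × 333.15 × 2.31×10³ × 9.44×10⁶ = 4.01×10⁻¹⁰ V²
V_n = √(4.01×10⁻¹⁰) = 2.00×10⁻⁵ V = 20.0 µV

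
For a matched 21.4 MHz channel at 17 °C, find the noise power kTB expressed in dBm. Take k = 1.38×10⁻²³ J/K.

T = 17 °C + 273.15 = 290.15 K
P_n = kTB = 1.38×10⁻²³ × 290.15 × 2.14×10⁷ = 8.57×10⁻¹⁴ W
In dBm: 10 log₁₀(8.57×10⁻¹⁴ / 10⁻³) = −100.7 dBm

−100.7 dBm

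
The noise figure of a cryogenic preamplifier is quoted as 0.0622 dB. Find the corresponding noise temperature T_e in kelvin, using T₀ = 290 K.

F = 10^(0.0622/10) = 1.01443
T_e = (F − 1)·T₀ = (1.01443 − 1) × 290 = 4.18 K

4.18 K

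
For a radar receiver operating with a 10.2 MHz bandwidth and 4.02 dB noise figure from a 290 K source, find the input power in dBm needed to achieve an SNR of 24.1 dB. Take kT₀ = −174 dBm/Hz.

−75.8 dBm

Sensitivity = −174 + 10 log₁₀(B) + NF + SNR_min
= −174 + 70.09 + 4.02 + 24.1
= −75.79 dBm → −75.8 dBm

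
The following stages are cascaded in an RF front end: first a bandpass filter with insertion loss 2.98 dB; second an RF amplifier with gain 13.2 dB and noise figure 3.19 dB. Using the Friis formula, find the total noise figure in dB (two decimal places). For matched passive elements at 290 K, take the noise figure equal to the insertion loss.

Convert to linear (a loss of L dB is a gain of −L dB): F_i = 10^(NF_i/10), G_i = 10^(G_i,dB/10)
  Stage 1: F_1 = 10^(2.98/10) = 1.986, G_1 = 10^(−2.98/10) = 0.5035
  Stage 2: F_2 = 10^(3.19/10) = 2.084, G_2 = 10^(13.2/10) = 20.89
Friis cascade:
  F = 1.986 + (2.084 − 1)/0.5035 = 4.140
NF = 10 log₁₀(4.140) = 6.17 dB

6.17 dB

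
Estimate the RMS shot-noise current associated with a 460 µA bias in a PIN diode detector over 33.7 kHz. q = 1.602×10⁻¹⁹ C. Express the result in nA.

2.23 nA

I_n = √(2qI·B)
2qI·B = 2 × 1.602×10⁻¹⁹ × 4.60×10⁻⁴ × 3.37×10⁴ = 4.97×10⁻¹⁸ A²
I_n = √(4.97×10⁻¹⁸) = 2.23×10⁻⁹ A = 2.23 nA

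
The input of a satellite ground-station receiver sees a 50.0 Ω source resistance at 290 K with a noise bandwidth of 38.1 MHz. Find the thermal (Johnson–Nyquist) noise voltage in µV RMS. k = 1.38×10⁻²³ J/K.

V_n = √(4kTRB)
4kTRB = 4 × 1.38×10⁻²³ × 290 × 5.00×10¹ × 3.81×10⁷ = 3.05×10⁻¹¹ V²
V_n = √(3.05×10⁻¹¹) = 5.52×10⁻⁶ V = 5.52 µV

5.52 µV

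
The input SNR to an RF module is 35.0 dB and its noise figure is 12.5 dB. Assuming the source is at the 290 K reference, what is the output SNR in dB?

22.5 dB

By definition F = SNR_in/SNR_out, so in dB: SNR_out = SNR_in − NF
SNR_out = 35.0 − 12.5 = 22.5 dB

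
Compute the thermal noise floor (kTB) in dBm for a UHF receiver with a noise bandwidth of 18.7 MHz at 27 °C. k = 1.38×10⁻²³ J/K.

−101.1 dBm

T = 27 °C + 273.15 = 300.15 K
P_n = kTB = 1.38×10⁻²³ × 300.15 × 1.87×10⁷ = 7.75×10⁻¹⁴ W
In dBm: 10 log₁₀(7.75×10⁻¹⁴ / 10⁻³) = −101.1 dBm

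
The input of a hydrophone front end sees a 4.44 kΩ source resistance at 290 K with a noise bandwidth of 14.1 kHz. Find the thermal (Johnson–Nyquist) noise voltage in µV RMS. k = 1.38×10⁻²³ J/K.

1.00 µV

V_n = √(4kTRB)
4kTRB = 4 × 1.38×10⁻²³ × 290 × 4.44×10³ × 1.41×10⁴ = 1.00×10⁻¹² V²
V_n = √(1.00×10⁻¹²) = 1.00×10⁻⁶ V = 1.00 µV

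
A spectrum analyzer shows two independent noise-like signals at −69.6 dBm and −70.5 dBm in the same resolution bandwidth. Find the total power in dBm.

Convert to linear, add, convert back:
P₁ = 1.10×10⁻¹⁰ W, P₂ = 8.91×10⁻¹¹ W
P_tot = 1.99×10⁻¹⁰ W → 10 log₁₀(P_tot / 10⁻³) = −67.0 dBm

−67.0 dBm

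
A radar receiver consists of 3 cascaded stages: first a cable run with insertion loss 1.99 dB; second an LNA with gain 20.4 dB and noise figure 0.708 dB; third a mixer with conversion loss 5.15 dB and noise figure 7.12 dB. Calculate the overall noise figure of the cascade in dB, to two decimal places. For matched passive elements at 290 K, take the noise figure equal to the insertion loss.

2.84 dB

Convert to linear (a loss of L dB is a gain of −L dB): F_i = 10^(NF_i/10), G_i = 10^(G_i,dB/10)
  Stage 1: F_1 = 10^(1.99/10) = 1.581, G_1 = 10^(−1.99/10) = 0.6324
  Stage 2: F_2 = 10^(0.708/10) = 1.177, G_2 = 10^(20.4/10) = 109.6
  Stage 3: F_3 = 10^(7.12/10) = 5.152, G_3 = 10^(−5.15/10) = 0.3055
Friis cascade:
  F = 1.581 + (1.177 − 1)/0.6324 + (5.152 − 1)/69.34 = 1.921
NF = 10 log₁₀(1.921) = 2.84 dB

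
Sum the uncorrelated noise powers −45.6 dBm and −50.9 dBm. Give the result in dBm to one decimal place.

−44.5 dBm

Convert to linear, add, convert back:
P₁ = 2.75×10⁻⁸ W, P₂ = 8.13×10⁻⁹ W
P_tot = 3.57×10⁻⁸ W → 10 log₁₀(P_tot / 10⁻³) = −44.5 dBm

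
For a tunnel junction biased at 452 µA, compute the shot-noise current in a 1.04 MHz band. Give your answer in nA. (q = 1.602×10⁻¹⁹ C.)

12.3 nA

I_n = √(2qI·B)
2qI·B = 2 × 1.602×10⁻¹⁹ × 4.52×10⁻⁴ × 1.04×10⁶ = 1.51×10⁻¹⁶ A²
I_n = √(1.51×10⁻¹⁶) = 1.23×10⁻⁸ A = 12.3 nA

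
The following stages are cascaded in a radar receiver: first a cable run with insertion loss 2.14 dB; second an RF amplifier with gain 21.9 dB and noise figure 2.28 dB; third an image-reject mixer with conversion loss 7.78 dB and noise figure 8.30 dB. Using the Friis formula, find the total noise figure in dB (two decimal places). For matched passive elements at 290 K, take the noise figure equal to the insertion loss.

Convert to linear (a loss of L dB is a gain of −L dB): F_i = 10^(NF_i/10), G_i = 10^(G_i,dB/10)
  Stage 1: F_1 = 10^(2.14/10) = 1.637, G_1 = 10^(−2.14/10) = 0.6109
  Stage 2: F_2 = 10^(2.28/10) = 1.690, G_2 = 10^(21.9/10) = 154.9
  Stage 3: F_3 = 10^(8.30/10) = 6.761, G_3 = 10^(−7.78/10) = 0.1667
Friis cascade:
  F = 1.637 + (1.690 − 1)/0.6109 + (6.761 − 1)/94.62 = 2.828
NF = 10 log₁₀(2.828) = 4.51 dB

4.51 dB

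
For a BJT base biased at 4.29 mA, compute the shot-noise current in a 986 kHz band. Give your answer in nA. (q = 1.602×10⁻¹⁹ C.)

36.8 nA

I_n = √(2qI·B)
2qI·B = 2 × 1.602×10⁻¹⁹ × 4.29×10⁻³ × 9.86×10⁵ = 1.36×10⁻¹⁵ A²
I_n = √(1.36×10⁻¹⁵) = 3.68×10⁻⁸ A = 36.8 nA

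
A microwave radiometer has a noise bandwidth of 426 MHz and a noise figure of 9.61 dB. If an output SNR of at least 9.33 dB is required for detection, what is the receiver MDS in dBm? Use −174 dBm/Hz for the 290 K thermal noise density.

Sensitivity = −174 + 10 log₁₀(B) + NF + SNR_min
= −174 + 86.29 + 9.61 + 9.33
= −68.77 dBm → −68.8 dBm

−68.8 dBm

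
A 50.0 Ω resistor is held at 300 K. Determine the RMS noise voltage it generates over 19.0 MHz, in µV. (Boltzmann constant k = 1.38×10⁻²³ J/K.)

3.97 µV

V_n = √(4kTRB)
4kTRB = 4 × 1.38×10⁻²³ × 300 × 5.00×10¹ × 1.90×10⁷ = 1.57×10⁻¹¹ V²
V_n = √(1.57×10⁻¹¹) = 3.97×10⁻⁶ V = 3.97 µV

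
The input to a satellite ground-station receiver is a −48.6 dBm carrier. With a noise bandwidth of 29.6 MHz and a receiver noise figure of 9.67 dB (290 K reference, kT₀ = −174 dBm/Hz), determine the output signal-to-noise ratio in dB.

Noise floor: N = −174 + 10 log₁₀(B) + NF
10 log₁₀(2.96×10⁷) = 74.71 dB
N = −174 + 74.71 + 9.67 = −89.62 dBm
SNR = P_sig − N = −48.6 − (−89.62) = 41.02 dB → 41.0 dB

41.0 dB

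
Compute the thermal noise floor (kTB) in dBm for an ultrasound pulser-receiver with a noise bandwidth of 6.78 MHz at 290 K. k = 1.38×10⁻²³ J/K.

−105.7 dBm

P_n = kTB = 1.38×10⁻²³ × 290 × 6.78×10⁶ = 2.71×10⁻¹⁴ W
In dBm: 10 log₁₀(2.71×10⁻¹⁴ / 10⁻³) = −105.7 dBm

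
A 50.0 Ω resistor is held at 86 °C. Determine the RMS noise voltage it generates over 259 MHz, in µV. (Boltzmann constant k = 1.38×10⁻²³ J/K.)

T = 86 °C + 273.15 = 359.15 K
V_n = √(4kTRB)
4kTRB = 4 × 1.38×10⁻²³ × 359.15 × 5.00×10¹ × 2.59×10⁸ = 2.57×10⁻¹⁰ V²
V_n = √(2.57×10⁻¹⁰) = 1.60×10⁻⁵ V = 16.0 µV

16.0 µV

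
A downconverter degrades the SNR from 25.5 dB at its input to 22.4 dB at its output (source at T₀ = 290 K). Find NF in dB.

3.1 dB

NF (dB) = SNR_in(dB) − SNR_out(dB) when the source is at T₀
NF = 25.5 − 22.4 = 3.1 dB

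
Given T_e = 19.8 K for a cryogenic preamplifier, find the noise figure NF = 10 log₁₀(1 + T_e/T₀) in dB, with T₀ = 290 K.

F = 1 + T_e/T₀ = 1 + 19.8/290 = 1.06828
NF = 10 log₁₀(1.06828) = 0.287 dB

0.287 dB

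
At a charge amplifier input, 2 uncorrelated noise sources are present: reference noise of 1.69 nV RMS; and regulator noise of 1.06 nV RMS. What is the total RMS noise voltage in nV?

Uncorrelated sources add in power (mean-square): V_tot = √(ΣV_i²)
V_tot = √[(1.69×10⁻⁹)² + (1.06×10⁻⁹)²] = 1.99×10⁻⁹ V = 1.99 nV

1.99 nV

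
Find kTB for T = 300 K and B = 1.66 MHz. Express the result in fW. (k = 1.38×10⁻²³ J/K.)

P_n = kTB = 1.38×10⁻²³ × 300 × 1.66×10⁶ = 6.87×10⁻¹⁵ W = 6.87 fW

6.87 fW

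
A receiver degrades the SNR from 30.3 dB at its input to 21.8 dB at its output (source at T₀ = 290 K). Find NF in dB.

8.5 dB

NF (dB) = SNR_in(dB) − SNR_out(dB) when the source is at T₀
NF = 30.3 − 21.8 = 8.5 dB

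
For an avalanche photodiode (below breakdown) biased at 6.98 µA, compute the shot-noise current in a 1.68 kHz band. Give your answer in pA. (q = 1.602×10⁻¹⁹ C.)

61.3 pA

I_n = √(2qI·B)
2qI·B = 2 × 1.602×10⁻¹⁹ × 6.98×10⁻⁶ × 1.68×10³ = 3.76×10⁻²¹ A²
I_n = √(3.76×10⁻²¹) = 6.13×10⁻¹¹ A = 61.3 pA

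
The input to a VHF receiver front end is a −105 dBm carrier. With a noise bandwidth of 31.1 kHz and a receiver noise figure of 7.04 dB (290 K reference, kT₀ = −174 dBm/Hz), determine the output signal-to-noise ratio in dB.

17.0 dB

Noise floor: N = −174 + 10 log₁₀(B) + NF
10 log₁₀(3.11×10⁴) = 44.93 dB
N = −174 + 44.93 + 7.04 = −122.03 dBm
SNR = P_sig − N = −105 − (−122.03) = 17.03 dB → 17.0 dB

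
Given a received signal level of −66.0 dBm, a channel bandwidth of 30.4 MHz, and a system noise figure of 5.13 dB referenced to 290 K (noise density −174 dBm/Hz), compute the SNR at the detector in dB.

Noise floor: N = −174 + 10 log₁₀(B) + NF
10 log₁₀(3.04×10⁷) = 74.83 dB
N = −174 + 74.83 + 5.13 = −94.04 dBm
SNR = P_sig − N = −66.0 − (−94.04) = 28.04 dB → 28.0 dB

28.0 dB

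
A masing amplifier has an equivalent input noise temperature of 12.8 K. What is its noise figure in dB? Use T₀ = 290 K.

F = 1 + T_e/T₀ = 1 + 12.8/290 = 1.04414
NF = 10 log₁₀(1.04414) = 0.188 dB

0.188 dB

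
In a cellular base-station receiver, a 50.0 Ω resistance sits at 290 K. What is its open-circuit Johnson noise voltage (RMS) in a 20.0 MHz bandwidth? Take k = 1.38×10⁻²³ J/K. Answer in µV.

V_n = √(4kTRB)
4kTRB = 4 × 1.38×10⁻²³ × 290 × 5.00×10¹ × 2.00×10⁷ = 1.60×10⁻¹¹ V²
V_n = √(1.60×10⁻¹¹) = 4.00×10⁻⁶ V = 4.00 µV

4.00 µV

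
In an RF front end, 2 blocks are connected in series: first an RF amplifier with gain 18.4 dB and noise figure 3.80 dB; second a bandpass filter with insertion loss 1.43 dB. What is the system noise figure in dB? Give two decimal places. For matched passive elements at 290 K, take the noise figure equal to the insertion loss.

3.81 dB

Convert to linear (a loss of L dB is a gain of −L dB): F_i = 10^(NF_i/10), G_i = 10^(G_i,dB/10)
  Stage 1: F_1 = 10^(3.80/10) = 2.399, G_1 = 10^(18.4/10) = 69.18
  Stage 2: F_2 = 10^(1.43/10) = 1.390, G_2 = 10^(−1.43/10) = 0.7194
Friis cascade:
  F = 2.399 + (1.390 − 1)/69.18 = 2.404
NF = 10 log₁₀(2.404) = 3.81 dB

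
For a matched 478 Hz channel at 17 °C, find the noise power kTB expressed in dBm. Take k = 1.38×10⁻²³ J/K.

−147.2 dBm

T = 17 °C + 273.15 = 290.15 K
P_n = kTB = 1.38×10⁻²³ × 290.15 × 4.78×10² = 1.91×10⁻¹⁸ W
In dBm: 10 log₁₀(1.91×10⁻¹⁸ / 10⁻³) = −147.2 dBm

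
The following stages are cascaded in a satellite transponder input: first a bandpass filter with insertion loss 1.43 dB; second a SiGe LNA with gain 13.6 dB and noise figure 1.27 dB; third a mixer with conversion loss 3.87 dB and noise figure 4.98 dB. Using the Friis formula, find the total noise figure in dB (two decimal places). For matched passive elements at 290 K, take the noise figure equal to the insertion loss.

Convert to linear (a loss of L dB is a gain of −L dB): F_i = 10^(NF_i/10), G_i = 10^(G_i,dB/10)
  Stage 1: F_1 = 10^(1.43/10) = 1.390, G_1 = 10^(−1.43/10) = 0.7194
  Stage 2: F_2 = 10^(1.27/10) = 1.340, G_2 = 10^(13.6/10) = 22.91
  Stage 3: F_3 = 10^(4.98/10) = 3.148, G_3 = 10^(−3.87/10) = 0.4102
Friis cascade:
  F = 1.390 + (1.340 − 1)/0.7194 + (3.148 − 1)/16.48 = 1.992
NF = 10 log₁₀(1.992) = 2.99 dB

2.99 dB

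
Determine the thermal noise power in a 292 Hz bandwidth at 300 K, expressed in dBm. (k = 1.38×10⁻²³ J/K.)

P_n = kTB = 1.38×10⁻²³ × 300 × 2.92×10² = 1.21×10⁻¹⁸ W
In dBm: 10 log₁₀(1.21×10⁻¹⁸ / 10⁻³) = −149.2 dBm

−149.2 dBm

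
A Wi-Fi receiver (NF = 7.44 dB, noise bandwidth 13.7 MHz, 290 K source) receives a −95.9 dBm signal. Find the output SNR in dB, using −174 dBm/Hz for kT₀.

Noise floor: N = −174 + 10 log₁₀(B) + NF
10 log₁₀(1.37×10⁷) = 71.37 dB
N = −174 + 71.37 + 7.44 = −95.19 dBm
SNR = P_sig − N = −95.9 − (−95.19) = −0.71 dB → −0.7 dB

−0.7 dB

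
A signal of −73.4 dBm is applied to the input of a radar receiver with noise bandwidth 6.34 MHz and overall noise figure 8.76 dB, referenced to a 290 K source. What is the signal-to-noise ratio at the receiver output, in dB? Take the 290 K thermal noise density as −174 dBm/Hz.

Noise floor: N = −174 + 10 log₁₀(B) + NF
10 log₁₀(6.34×10⁶) = 68.02 dB
N = −174 + 68.02 + 8.76 = −97.22 dBm
SNR = P_sig − N = −73.4 − (−97.22) = 23.82 dB → 23.8 dB

23.8 dB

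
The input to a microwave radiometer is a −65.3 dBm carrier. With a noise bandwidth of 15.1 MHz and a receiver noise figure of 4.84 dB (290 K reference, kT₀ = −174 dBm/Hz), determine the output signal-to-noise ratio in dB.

Noise floor: N = −174 + 10 log₁₀(B) + NF
10 log₁₀(1.51×10⁷) = 71.79 dB
N = −174 + 71.79 + 4.84 = −97.37 dBm
SNR = P_sig − N = −65.3 − (−97.37) = 32.07 dB → 32.1 dB

32.1 dB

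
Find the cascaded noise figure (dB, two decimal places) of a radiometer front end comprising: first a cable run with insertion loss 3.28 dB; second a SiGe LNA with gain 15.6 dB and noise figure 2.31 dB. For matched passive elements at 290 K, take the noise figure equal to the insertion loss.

Convert to linear (a loss of L dB is a gain of −L dB): F_i = 10^(NF_i/10), G_i = 10^(G_i,dB/10)
  Stage 1: F_1 = 10^(3.28/10) = 2.128, G_1 = 10^(−3.28/10) = 0.4699
  Stage 2: F_2 = 10^(2.31/10) = 1.702, G_2 = 10^(15.6/10) = 36.31
Friis cascade:
  F = 2.128 + (1.702 − 1)/0.4699 = 3.622
NF = 10 log₁₀(3.622) = 5.59 dB

5.59 dB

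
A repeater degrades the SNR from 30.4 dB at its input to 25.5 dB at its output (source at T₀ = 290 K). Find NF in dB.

NF (dB) = SNR_in(dB) − SNR_out(dB) when the source is at T₀
NF = 30.4 − 25.5 = 4.9 dB

4.9 dB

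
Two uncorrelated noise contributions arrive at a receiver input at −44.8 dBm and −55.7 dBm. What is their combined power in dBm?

−44.5 dBm

Convert to linear, add, convert back:
P₁ = 3.31×10⁻⁸ W, P₂ = 2.69×10⁻⁹ W
P_tot = 3.58×10⁻⁸ W → 10 log₁₀(P_tot / 10⁻³) = −44.5 dBm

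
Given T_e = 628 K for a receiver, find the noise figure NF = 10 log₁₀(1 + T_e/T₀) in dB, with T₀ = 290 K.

F = 1 + T_e/T₀ = 1 + 628/290 = 3.16552
NF = 10 log₁₀(3.16552) = 5.00 dB

5.00 dB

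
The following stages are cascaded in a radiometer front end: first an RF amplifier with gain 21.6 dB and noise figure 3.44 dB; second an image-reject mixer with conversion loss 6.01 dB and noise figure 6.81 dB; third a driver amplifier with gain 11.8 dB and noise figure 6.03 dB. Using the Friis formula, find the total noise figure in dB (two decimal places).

3.65 dB

Convert to linear (a loss of L dB is a gain of −L dB): F_i = 10^(NF_i/10), G_i = 10^(G_i,dB/10)
  Stage 1: F_1 = 10^(3.44/10) = 2.208, G_1 = 10^(21.6/10) = 144.5
  Stage 2: F_2 = 10^(6.81/10) = 4.797, G_2 = 10^(−6.01/10) = 0.2506
  Stage 3: F_3 = 10^(6.03/10) = 4.009, G_3 = 10^(11.8/10) = 15.14
Friis cascade:
  F = 2.208 + (4.797 − 1)/144.5 + (4.009 − 1)/36.22 = 2.317
NF = 10 log₁₀(2.317) = 3.65 dB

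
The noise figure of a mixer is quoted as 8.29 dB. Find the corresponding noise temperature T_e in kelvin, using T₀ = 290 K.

1666 K

F = 10^(8.29/10) = 6.74528
T_e = (F − 1)·T₀ = (6.74528 − 1) × 290 = 1666 K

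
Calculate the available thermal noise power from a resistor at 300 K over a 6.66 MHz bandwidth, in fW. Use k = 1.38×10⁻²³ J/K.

P_n = kTB = 1.38×10⁻²³ × 300 × 6.66×10⁶ = 2.76×10⁻¹⁴ W = 27.6 fW

27.6 fW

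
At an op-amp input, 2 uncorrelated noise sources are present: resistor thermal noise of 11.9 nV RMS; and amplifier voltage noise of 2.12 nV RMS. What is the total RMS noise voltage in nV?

Uncorrelated sources add in power (mean-square): V_tot = √(ΣV_i²)
V_tot = √[(1.19×10⁻⁸)² + (2.12×10⁻⁹)²] = 1.21×10⁻⁸ V = 12.1 nV

12.1 nV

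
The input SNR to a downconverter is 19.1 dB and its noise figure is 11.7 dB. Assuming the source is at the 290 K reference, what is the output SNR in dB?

7.4 dB

By definition F = SNR_in/SNR_out, so in dB: SNR_out = SNR_in − NF
SNR_out = 19.1 − 11.7 = 7.4 dB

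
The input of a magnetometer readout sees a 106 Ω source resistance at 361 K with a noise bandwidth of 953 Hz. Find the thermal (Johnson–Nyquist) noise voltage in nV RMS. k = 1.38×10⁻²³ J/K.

44.9 nV

V_n = √(4kTRB)
4kTRB = 4 × 1.38×10⁻²³ × 361 × 1.06×10² × 9.53×10² = 2.01×10⁻¹⁵ V²
V_n = √(2.01×10⁻¹⁵) = 4.49×10⁻⁸ V = 44.9 nV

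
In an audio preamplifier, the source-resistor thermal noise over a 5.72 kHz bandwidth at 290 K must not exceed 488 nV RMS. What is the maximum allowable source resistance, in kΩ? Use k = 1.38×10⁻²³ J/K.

2.60 kΩ

Johnson–Nyquist: V_n = √(4kTRB) ⇒ R = V_n² / (4kTB)
4kTB = 4 × 1.38×10⁻²³ × 290 × 5.72×10³ = 9.16×10⁻¹⁷
R = (4.88×10⁻⁷)² / 9.16×10⁻¹⁷ = 2.60×10³ Ω = 2.60 kΩ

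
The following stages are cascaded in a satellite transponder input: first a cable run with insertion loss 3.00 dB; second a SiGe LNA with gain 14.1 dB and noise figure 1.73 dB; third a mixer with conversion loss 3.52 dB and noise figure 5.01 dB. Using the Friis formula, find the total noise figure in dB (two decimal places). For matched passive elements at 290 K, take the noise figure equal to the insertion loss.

4.97 dB

Convert to linear (a loss of L dB is a gain of −L dB): F_i = 10^(NF_i/10), G_i = 10^(G_i,dB/10)
  Stage 1: F_1 = 10^(3.00/10) = 1.995, G_1 = 10^(−3.00/10) = 0.5012
  Stage 2: F_2 = 10^(1.73/10) = 1.489, G_2 = 10^(14.1/10) = 25.70
  Stage 3: F_3 = 10^(5.01/10) = 3.170, G_3 = 10^(−3.52/10) = 0.4446
Friis cascade:
  F = 1.995 + (1.489 − 1)/0.5012 + (3.170 − 1)/12.88 = 3.140
NF = 10 log₁₀(3.140) = 4.97 dB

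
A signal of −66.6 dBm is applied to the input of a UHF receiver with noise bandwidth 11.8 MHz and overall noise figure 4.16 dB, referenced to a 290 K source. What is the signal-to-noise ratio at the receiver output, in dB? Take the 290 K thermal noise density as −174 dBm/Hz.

Noise floor: N = −174 + 10 log₁₀(B) + NF
10 log₁₀(1.18×10⁷) = 70.72 dB
N = −174 + 70.72 + 4.16 = −99.12 dBm
SNR = P_sig − N = −66.6 − (−99.12) = 32.52 dB → 32.5 dB

32.5 dB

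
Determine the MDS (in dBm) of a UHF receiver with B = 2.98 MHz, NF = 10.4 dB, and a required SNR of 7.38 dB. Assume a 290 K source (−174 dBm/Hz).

Sensitivity = −174 + 10 log₁₀(B) + NF + SNR_min
= −174 + 64.74 + 10.4 + 7.38
= −91.48 dBm → −91.5 dBm

−91.5 dBm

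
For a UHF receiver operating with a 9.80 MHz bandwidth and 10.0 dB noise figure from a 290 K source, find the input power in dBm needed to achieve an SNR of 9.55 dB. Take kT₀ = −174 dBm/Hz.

Sensitivity = −174 + 10 log₁₀(B) + NF + SNR_min
= −174 + 69.91 + 10.0 + 9.55
= −84.54 dBm → −84.5 dBm

−84.5 dBm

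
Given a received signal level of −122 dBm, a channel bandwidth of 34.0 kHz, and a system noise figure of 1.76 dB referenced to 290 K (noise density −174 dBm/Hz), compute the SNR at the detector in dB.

4.9 dB

Noise floor: N = −174 + 10 log₁₀(B) + NF
10 log₁₀(3.40×10⁴) = 45.31 dB
N = −174 + 45.31 + 1.76 = −126.93 dBm
SNR = P_sig − N = −122 − (−126.93) = 4.93 dB → 4.9 dB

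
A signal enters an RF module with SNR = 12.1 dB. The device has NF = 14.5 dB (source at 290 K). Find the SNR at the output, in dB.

−2.4 dB

By definition F = SNR_in/SNR_out, so in dB: SNR_out = SNR_in − NF
SNR_out = 12.1 − 14.5 = −2.4 dB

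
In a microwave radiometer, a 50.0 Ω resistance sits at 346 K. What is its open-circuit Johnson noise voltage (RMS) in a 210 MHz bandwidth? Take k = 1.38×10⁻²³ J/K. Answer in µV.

V_n = √(4kTRB)
4kTRB = 4 × 1.38×10⁻²³ × 346 × 5.00×10¹ × 2.10×10⁸ = 2.01×10⁻¹⁰ V²
V_n = √(2.01×10⁻¹⁰) = 1.42×10⁻⁵ V = 14.2 µV

14.2 µV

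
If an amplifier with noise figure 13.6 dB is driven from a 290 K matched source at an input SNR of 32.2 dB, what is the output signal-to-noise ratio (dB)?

By definition F = SNR_in/SNR_out, so in dB: SNR_out = SNR_in − NF
SNR_out = 32.2 − 13.6 = 18.6 dB

18.6 dB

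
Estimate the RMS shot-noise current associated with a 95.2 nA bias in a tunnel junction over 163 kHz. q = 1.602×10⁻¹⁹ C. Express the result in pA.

I_n = √(2qI·B)
2qI·B = 2 × 1.602×10⁻¹⁹ × 9.52×10⁻⁸ × 1.63×10⁵ = 4.97×10⁻²¹ A²
I_n = √(4.97×10⁻²¹) = 7.05×10⁻¹¹ A = 70.5 pA

70.5 pA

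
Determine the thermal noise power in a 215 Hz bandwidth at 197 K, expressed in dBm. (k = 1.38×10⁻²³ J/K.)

P_n = kTB = 1.38×10⁻²³ × 197 × 2.15×10² = 5.84×10⁻¹⁹ W
In dBm: 10 log₁₀(5.84×10⁻¹⁹ / 10⁻³) = −152.3 dBm

−152.3 dBm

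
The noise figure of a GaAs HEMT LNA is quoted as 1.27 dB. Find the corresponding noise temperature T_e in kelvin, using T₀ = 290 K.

98.5 K

F = 10^(1.27/10) = 1.33968
T_e = (F − 1)·T₀ = (1.33968 − 1) × 290 = 98.5 K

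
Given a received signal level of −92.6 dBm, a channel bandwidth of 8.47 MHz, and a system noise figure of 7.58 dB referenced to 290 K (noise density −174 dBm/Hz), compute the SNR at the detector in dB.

4.5 dB

Noise floor: N = −174 + 10 log₁₀(B) + NF
10 log₁₀(8.47×10⁶) = 69.28 dB
N = −174 + 69.28 + 7.58 = −97.14 dBm
SNR = P_sig − N = −92.6 − (−97.14) = 4.54 dB → 4.5 dB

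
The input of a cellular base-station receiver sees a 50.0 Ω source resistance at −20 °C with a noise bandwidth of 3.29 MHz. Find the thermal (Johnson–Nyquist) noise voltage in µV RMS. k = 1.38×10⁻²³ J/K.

1.52 µV

T = −20 °C + 273.15 = 253.15 K
V_n = √(4kTRB)
4kTRB = 4 × 1.38×10⁻²³ × 253.15 × 5.00×10¹ × 3.29×10⁶ = 2.30×10⁻¹² V²
V_n = √(2.30×10⁻¹²) = 1.52×10⁻⁶ V = 1.52 µV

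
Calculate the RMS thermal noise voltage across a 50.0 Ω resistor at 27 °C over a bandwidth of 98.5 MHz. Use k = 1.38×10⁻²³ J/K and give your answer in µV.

9.03 µV

T = 27 °C + 273.15 = 300.15 K
V_n = √(4kTRB)
4kTRB = 4 × 1.38×10⁻²³ × 300.15 × 5.00×10¹ × 9.85×10⁷ = 8.16×10⁻¹¹ V²
V_n = √(8.16×10⁻¹¹) = 9.03×10⁻⁶ V = 9.03 µV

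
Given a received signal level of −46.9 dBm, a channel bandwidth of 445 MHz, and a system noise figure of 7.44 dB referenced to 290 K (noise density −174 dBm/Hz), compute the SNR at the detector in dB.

Noise floor: N = −174 + 10 log₁₀(B) + NF
10 log₁₀(4.45×10⁸) = 86.48 dB
N = −174 + 86.48 + 7.44 = −80.08 dBm
SNR = P_sig − N = −46.9 − (−80.08) = 33.18 dB → 33.2 dB

33.2 dB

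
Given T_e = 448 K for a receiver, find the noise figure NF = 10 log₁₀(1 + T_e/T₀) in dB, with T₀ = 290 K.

4.06 dB

F = 1 + T_e/T₀ = 1 + 448/290 = 2.54483
NF = 10 log₁₀(2.54483) = 4.06 dB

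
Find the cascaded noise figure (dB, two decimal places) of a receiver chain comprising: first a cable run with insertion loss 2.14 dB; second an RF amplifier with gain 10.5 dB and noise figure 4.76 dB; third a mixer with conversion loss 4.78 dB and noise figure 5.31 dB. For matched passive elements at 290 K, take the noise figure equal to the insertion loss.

Convert to linear (a loss of L dB is a gain of −L dB): F_i = 10^(NF_i/10), G_i = 10^(G_i,dB/10)
  Stage 1: F_1 = 10^(2.14/10) = 1.637, G_1 = 10^(−2.14/10) = 0.6109
  Stage 2: F_2 = 10^(4.76/10) = 2.992, G_2 = 10^(10.5/10) = 11.22
  Stage 3: F_3 = 10^(5.31/10) = 3.396, G_3 = 10^(−4.78/10) = 0.3327
Friis cascade:
  F = 1.637 + (2.992 − 1)/0.6109 + (3.396 − 1)/6.855 = 5.247
NF = 10 log₁₀(5.247) = 7.20 dB

7.20 dB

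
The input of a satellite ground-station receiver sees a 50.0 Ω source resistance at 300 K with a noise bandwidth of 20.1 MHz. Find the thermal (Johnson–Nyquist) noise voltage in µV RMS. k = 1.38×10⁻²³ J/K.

4.08 µV

V_n = √(4kTRB)
4kTRB = 4 × 1.38×10⁻²³ × 300 × 5.00×10¹ × 2.01×10⁷ = 1.66×10⁻¹¹ V²
V_n = √(1.66×10⁻¹¹) = 4.08×10⁻⁶ V = 4.08 µV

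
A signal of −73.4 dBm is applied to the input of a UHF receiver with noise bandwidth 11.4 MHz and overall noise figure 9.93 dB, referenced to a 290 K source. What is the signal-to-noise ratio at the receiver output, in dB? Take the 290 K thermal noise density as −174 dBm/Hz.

Noise floor: N = −174 + 10 log₁₀(B) + NF
10 log₁₀(1.14×10⁷) = 70.57 dB
N = −174 + 70.57 + 9.93 = −93.50 dBm
SNR = P_sig − N = −73.4 − (−93.50) = 20.10 dB → 20.1 dB

20.1 dB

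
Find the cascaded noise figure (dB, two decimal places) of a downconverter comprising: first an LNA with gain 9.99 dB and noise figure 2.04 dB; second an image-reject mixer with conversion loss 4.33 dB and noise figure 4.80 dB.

2.56 dB

Convert to linear (a loss of L dB is a gain of −L dB): F_i = 10^(NF_i/10), G_i = 10^(G_i,dB/10)
  Stage 1: F_1 = 10^(2.04/10) = 1.600, G_1 = 10^(9.99/10) = 9.977
  Stage 2: F_2 = 10^(4.80/10) = 3.020, G_2 = 10^(−4.33/10) = 0.3690
Friis cascade:
  F = 1.600 + (3.020 − 1)/9.977 = 1.802
NF = 10 log₁₀(1.802) = 2.56 dB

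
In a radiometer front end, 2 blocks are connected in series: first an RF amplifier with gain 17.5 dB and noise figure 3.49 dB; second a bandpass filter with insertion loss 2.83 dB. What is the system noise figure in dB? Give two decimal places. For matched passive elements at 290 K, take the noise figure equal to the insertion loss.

3.52 dB

Convert to linear (a loss of L dB is a gain of −L dB): F_i = 10^(NF_i/10), G_i = 10^(G_i,dB/10)
  Stage 1: F_1 = 10^(3.49/10) = 2.234, G_1 = 10^(17.5/10) = 56.23
  Stage 2: F_2 = 10^(2.83/10) = 1.919, G_2 = 10^(−2.83/10) = 0.5212
Friis cascade:
  F = 2.234 + (1.919 − 1)/56.23 = 2.250
NF = 10 log₁₀(2.250) = 3.52 dB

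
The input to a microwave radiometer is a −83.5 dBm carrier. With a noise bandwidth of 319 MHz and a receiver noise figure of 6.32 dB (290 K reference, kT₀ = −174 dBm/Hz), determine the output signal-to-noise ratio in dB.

−0.9 dB

Noise floor: N = −174 + 10 log₁₀(B) + NF
10 log₁₀(3.19×10⁸) = 85.04 dB
N = −174 + 85.04 + 6.32 = −82.64 dBm
SNR = P_sig − N = −83.5 − (−82.64) = −0.86 dB → −0.9 dB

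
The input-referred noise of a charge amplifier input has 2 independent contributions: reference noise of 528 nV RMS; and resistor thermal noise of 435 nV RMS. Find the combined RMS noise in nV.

Uncorrelated sources add in power (mean-square): V_tot = √(ΣV_i²)
V_tot = √[(5.28×10⁻⁷)² + (4.35×10⁻⁷)²] = 6.84×10⁻⁷ V = 684 nV

684 nV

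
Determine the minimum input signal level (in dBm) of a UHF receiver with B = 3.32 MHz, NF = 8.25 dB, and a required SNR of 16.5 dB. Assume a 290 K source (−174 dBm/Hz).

−84.0 dBm

Sensitivity = −174 + 10 log₁₀(B) + NF + SNR_min
= −174 + 65.21 + 8.25 + 16.5
= −84.04 dBm → −84.0 dBm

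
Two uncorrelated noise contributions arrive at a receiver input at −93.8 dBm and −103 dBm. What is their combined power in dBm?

−93.3 dBm

Convert to linear, add, convert back:
P₁ = 4.17×10⁻¹³ W, P₂ = 5.01×10⁻¹⁴ W
P_tot = 4.67×10⁻¹³ W → 10 log₁₀(P_tot / 10⁻³) = −93.3 dBm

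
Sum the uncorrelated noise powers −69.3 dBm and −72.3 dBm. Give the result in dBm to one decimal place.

Convert to linear, add, convert back:
P₁ = 1.17×10⁻¹⁰ W, P₂ = 5.89×10⁻¹¹ W
P_tot = 1.76×10⁻¹⁰ W → 10 log₁₀(P_tot / 10⁻³) = −67.5 dBm

−67.5 dBm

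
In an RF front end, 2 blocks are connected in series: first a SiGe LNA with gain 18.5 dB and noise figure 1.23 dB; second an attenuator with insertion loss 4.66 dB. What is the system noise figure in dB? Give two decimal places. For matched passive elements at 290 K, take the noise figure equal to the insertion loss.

Convert to linear (a loss of L dB is a gain of −L dB): F_i = 10^(NF_i/10), G_i = 10^(G_i,dB/10)
  Stage 1: F_1 = 10^(1.23/10) = 1.327, G_1 = 10^(18.5/10) = 70.79
  Stage 2: F_2 = 10^(4.66/10) = 2.924, G_2 = 10^(−4.66/10) = 0.3420
Friis cascade:
  F = 1.327 + (2.924 − 1)/70.79 = 1.355
NF = 10 log₁₀(1.355) = 1.32 dB

1.32 dB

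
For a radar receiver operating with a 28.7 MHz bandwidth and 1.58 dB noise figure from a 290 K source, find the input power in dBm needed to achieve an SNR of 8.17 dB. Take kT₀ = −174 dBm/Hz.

−89.7 dBm

Sensitivity = −174 + 10 log₁₀(B) + NF + SNR_min
= −174 + 74.58 + 1.58 + 8.17
= −89.67 dBm → −89.7 dBm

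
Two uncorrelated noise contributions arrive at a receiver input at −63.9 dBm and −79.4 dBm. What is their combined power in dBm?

Convert to linear, add, convert back:
P₁ = 4.07×10⁻¹⁰ W, P₂ = 1.15×10⁻¹¹ W
P_tot = 4.19×10⁻¹⁰ W → 10 log₁₀(P_tot / 10⁻³) = −63.8 dBm

−63.8 dBm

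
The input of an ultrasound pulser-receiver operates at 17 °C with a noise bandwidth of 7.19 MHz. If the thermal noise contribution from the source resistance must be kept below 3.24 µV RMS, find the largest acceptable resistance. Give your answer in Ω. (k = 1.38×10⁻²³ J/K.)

T = 17 °C + 273.15 = 290.15 K
Johnson–Nyquist: V_n = √(4kTRB) ⇒ R = V_n² / (4kTB)
4kTB = 4 × 1.38×10⁻²³ × 290.15 × 7.19×10⁶ = 1.15×10⁻¹³
R = (3.24×10⁻⁶)² / 1.15×10⁻¹³ = 9.12×10¹ Ω = 91.2 Ω

91.2 Ω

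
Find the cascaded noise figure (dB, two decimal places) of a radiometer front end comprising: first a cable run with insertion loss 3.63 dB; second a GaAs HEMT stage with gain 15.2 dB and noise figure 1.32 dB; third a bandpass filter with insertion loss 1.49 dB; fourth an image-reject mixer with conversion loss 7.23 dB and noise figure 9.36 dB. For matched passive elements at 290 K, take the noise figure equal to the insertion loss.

Convert to linear (a loss of L dB is a gain of −L dB): F_i = 10^(NF_i/10), G_i = 10^(G_i,dB/10)
  Stage 1: F_1 = 10^(3.63/10) = 2.307, G_1 = 10^(−3.63/10) = 0.4335
  Stage 2: F_2 = 10^(1.32/10) = 1.355, G_2 = 10^(15.2/10) = 33.11
  Stage 3: F_3 = 10^(1.49/10) = 1.409, G_3 = 10^(−1.49/10) = 0.7096
  Stage 4: F_4 = 10^(9.36/10) = 8.630, G_4 = 10^(−7.23/10) = 0.1892
Friis cascade:
  F = 2.307 + (1.355 − 1)/0.4335 + (1.409 − 1)/14.35 + (8.630 − 1)/10.19 = 3.904
NF = 10 log₁₀(3.904) = 5.91 dB

5.91 dB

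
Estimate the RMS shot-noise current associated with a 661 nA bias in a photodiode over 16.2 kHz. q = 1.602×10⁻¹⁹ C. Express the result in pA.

I_n = √(2qI·B)
2qI·B = 2 × 1.602×10⁻¹⁹ × 6.61×10⁻⁷ × 1.62×10⁴ = 3.43×10⁻²¹ A²
I_n = √(3.43×10⁻²¹) = 5.86×10⁻¹¹ A = 58.6 pA

58.6 pA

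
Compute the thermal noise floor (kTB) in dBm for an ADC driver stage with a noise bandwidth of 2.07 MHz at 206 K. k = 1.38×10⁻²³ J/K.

−112.3 dBm

P_n = kTB = 1.38×10⁻²³ × 206 × 2.07×10⁶ = 5.88×10⁻¹⁵ W
In dBm: 10 log₁₀(5.88×10⁻¹⁵ / 10⁻³) = −112.3 dBm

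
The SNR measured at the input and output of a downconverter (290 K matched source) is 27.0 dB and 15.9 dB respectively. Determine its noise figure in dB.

NF (dB) = SNR_in(dB) − SNR_out(dB) when the source is at T₀
NF = 27.0 − 15.9 = 11.1 dB

11.1 dB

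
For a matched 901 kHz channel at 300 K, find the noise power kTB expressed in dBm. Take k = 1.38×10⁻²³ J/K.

−114.3 dBm

P_n = kTB = 1.38×10⁻²³ × 300 × 9.01×10⁵ = 3.73×10⁻¹⁵ W
In dBm: 10 log₁₀(3.73×10⁻¹⁵ / 10⁻³) = −114.3 dBm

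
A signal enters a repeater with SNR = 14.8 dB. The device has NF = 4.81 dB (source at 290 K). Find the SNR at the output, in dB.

By definition F = SNR_in/SNR_out, so in dB: SNR_out = SNR_in − NF
SNR_out = 14.8 − 4.81 = 9.99 dB

9.99 dB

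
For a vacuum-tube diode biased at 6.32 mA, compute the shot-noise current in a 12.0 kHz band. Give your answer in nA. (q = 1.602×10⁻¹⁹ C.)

I_n = √(2qI·B)
2qI·B = 2 × 1.602×10⁻¹⁹ × 6.32×10⁻³ × 1.20×10⁴ = 2.43×10⁻¹⁷ A²
I_n = √(2.43×10⁻¹⁷) = 4.93×10⁻⁹ A = 4.93 nA

4.93 nA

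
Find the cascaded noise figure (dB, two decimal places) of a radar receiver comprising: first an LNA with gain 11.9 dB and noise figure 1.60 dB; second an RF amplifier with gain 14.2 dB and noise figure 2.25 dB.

1.73 dB

Convert to linear (a loss of L dB is a gain of −L dB): F_i = 10^(NF_i/10), G_i = 10^(G_i,dB/10)
  Stage 1: F_1 = 10^(1.60/10) = 1.445, G_1 = 10^(11.9/10) = 15.49
  Stage 2: F_2 = 10^(2.25/10) = 1.679, G_2 = 10^(14.2/10) = 26.30
Friis cascade:
  F = 1.445 + (1.679 − 1)/15.49 = 1.489
NF = 10 log₁₀(1.489) = 1.73 dB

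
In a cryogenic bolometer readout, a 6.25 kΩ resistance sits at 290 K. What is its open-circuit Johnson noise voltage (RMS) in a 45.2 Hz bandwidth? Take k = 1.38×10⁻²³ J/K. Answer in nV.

67.2 nV

V_n = √(4kTRB)
4kTRB = 4 × 1.38×10⁻²³ × 290 × 6.25×10³ × 4.52×10¹ = 4.52×10⁻¹⁵ V²
V_n = √(4.52×10⁻¹⁵) = 6.72×10⁻⁸ V = 67.2 nV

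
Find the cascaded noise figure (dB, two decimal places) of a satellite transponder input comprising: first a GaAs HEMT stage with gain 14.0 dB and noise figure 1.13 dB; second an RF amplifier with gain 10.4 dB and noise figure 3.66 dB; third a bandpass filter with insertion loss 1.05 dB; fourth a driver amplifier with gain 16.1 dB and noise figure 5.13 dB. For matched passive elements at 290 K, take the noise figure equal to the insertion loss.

1.34 dB

Convert to linear (a loss of L dB is a gain of −L dB): F_i = 10^(NF_i/10), G_i = 10^(G_i,dB/10)
  Stage 1: F_1 = 10^(1.13/10) = 1.297, G_1 = 10^(14.0/10) = 25.12
  Stage 2: F_2 = 10^(3.66/10) = 2.323, G_2 = 10^(10.4/10) = 10.96
  Stage 3: F_3 = 10^(1.05/10) = 1.274, G_3 = 10^(−1.05/10) = 0.7852
  Stage 4: F_4 = 10^(5.13/10) = 3.258, G_4 = 10^(16.1/10) = 40.74
Friis cascade:
  F = 1.297 + (2.323 − 1)/25.12 + (1.274 − 1)/275.4 + (3.258 − 1)/216.3 = 1.361
NF = 10 log₁₀(1.361) = 1.34 dB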